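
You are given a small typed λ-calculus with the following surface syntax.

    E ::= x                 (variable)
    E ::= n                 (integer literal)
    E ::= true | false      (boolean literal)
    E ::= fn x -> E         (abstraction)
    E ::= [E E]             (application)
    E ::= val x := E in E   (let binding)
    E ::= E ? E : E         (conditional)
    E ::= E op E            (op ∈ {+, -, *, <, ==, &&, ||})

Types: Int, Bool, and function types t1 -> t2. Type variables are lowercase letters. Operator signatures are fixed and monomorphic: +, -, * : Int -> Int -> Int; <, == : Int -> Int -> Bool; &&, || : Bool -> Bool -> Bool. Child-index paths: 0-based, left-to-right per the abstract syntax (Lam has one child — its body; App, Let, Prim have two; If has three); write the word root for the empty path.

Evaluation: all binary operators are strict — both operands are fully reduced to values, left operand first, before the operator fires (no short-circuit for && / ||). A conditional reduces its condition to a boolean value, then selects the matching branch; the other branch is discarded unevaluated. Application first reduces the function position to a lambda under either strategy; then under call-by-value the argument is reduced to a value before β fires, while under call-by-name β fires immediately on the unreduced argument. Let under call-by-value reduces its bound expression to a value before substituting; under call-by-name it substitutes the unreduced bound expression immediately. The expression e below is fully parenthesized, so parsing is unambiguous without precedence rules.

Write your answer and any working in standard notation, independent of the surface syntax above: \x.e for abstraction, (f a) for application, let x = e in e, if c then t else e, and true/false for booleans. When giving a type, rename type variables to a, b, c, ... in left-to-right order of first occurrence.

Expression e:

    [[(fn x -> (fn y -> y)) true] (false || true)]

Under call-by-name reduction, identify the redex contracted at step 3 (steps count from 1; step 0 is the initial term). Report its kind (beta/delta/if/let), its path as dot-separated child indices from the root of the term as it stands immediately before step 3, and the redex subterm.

Derivation:
step 0: (((\x.(\y.y)) true) (false || true))
step 1: [beta@0] ((\y.y) (false || true))
step 2: [beta@root] (false || true)
step 3: [delta@root] true

Answer: delta at root : (false || true)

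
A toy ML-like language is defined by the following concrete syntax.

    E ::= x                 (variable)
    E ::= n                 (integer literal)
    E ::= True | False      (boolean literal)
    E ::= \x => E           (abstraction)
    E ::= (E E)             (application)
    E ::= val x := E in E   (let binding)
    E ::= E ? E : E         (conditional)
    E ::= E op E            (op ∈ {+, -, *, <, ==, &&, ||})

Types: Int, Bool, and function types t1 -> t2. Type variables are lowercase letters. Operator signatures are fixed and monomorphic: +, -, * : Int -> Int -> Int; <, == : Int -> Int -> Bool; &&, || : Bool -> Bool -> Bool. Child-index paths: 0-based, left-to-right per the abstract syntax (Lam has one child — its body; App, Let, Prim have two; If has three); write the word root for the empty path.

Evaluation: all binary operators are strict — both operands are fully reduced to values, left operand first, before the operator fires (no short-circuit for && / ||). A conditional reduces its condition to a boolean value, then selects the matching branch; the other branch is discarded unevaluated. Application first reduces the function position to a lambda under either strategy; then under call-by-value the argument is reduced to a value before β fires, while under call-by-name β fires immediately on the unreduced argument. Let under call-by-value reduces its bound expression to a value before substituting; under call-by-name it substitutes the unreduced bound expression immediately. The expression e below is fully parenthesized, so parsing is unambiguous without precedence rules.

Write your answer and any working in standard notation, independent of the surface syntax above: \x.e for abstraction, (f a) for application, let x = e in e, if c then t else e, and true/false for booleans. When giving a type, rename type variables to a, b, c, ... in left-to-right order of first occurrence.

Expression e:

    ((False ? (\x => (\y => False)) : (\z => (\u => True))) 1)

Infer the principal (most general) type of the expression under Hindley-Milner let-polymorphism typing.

Working:
  unify Bool ~ Bool
\y._ : b -> Bool
\x._ : a -> b -> Bool
\u._ : d -> Bool
\z._ : c -> d -> Bool
  unify a -> b -> Bool ~ c -> d -> Bool
  unify a ~ c
  unify b -> Bool ~ d -> Bool
  unify b ~ d
  unify Bool ~ Bool
  unify c -> d -> Bool ~ Int -> e
  unify c ~ Int
  unify d -> Bool ~ e
_ _ : d -> Bool

Answer: a -> Bool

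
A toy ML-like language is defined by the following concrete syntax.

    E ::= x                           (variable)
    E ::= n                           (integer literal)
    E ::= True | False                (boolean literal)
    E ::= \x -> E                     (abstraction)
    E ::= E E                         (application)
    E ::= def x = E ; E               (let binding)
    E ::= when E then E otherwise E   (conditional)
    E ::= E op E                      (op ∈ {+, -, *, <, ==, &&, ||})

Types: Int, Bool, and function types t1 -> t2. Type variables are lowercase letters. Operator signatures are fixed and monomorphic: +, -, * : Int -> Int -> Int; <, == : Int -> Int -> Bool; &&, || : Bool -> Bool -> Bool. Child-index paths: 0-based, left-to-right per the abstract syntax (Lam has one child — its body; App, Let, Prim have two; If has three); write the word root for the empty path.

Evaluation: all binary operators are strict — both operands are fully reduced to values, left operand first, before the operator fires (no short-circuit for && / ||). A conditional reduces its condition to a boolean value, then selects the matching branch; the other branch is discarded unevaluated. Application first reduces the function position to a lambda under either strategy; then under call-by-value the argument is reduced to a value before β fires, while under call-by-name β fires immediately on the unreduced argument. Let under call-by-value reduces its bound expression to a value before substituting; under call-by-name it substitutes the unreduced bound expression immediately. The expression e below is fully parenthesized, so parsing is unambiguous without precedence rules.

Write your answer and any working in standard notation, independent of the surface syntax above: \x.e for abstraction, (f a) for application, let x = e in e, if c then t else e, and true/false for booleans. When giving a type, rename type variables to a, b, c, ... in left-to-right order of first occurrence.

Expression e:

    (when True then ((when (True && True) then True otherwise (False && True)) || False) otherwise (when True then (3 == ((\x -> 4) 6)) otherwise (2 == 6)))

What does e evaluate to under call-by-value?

Answer: true

Derivation:
step 0: (if true then ((if (true && true) then true else (false && true)) || false) else (if true then (3 == ((\x.4) 6)) else (2 == 6)))
step 1: [if@root] ((if (true && true) then true else (false && true)) || false)
step 2: [delta@0.0] ((if true then true else (false && true)) || false)
step 3: [if@0] (true || false)
step 4: [delta@root] true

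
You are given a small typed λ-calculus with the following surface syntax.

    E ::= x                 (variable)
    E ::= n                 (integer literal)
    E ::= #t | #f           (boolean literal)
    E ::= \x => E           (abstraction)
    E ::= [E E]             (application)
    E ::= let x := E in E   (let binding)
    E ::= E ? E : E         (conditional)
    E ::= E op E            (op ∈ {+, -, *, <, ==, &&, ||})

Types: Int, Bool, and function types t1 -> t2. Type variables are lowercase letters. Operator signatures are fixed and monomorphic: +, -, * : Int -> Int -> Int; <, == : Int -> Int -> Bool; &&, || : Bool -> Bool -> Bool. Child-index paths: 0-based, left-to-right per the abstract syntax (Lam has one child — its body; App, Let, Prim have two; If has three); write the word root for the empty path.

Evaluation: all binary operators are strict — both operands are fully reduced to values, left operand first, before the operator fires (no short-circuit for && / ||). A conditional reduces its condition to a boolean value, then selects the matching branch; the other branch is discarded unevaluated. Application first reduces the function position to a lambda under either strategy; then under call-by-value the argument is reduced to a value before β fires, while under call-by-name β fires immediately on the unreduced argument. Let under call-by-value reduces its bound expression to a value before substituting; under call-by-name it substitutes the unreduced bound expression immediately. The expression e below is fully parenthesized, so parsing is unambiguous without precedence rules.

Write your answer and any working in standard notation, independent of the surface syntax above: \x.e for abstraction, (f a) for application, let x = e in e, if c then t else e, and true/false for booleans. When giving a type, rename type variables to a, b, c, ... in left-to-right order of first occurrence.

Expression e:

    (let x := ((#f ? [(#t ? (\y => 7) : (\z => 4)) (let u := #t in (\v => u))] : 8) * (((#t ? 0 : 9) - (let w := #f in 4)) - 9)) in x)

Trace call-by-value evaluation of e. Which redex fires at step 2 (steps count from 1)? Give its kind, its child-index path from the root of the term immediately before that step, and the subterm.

Answer: if at 0.1.0.0 : (if true then 0 else 9)

Working:
step 0: (let x = ((if false then ((if true then (\y.7) else (\z.4)) (let u = true in (\v.u))) else 8) * (((if true then 0 else 9) - (let w = false in 4)) - 9)) in x)
step 1: [if@0.0] (let x = (8 * (((if true then 0 else 9) - (let w = false in 4)) - 9)) in x)
step 2: [if@0.1.0.0] (let x = (8 * ((0 - (let w = false in 4)) - 9)) in x)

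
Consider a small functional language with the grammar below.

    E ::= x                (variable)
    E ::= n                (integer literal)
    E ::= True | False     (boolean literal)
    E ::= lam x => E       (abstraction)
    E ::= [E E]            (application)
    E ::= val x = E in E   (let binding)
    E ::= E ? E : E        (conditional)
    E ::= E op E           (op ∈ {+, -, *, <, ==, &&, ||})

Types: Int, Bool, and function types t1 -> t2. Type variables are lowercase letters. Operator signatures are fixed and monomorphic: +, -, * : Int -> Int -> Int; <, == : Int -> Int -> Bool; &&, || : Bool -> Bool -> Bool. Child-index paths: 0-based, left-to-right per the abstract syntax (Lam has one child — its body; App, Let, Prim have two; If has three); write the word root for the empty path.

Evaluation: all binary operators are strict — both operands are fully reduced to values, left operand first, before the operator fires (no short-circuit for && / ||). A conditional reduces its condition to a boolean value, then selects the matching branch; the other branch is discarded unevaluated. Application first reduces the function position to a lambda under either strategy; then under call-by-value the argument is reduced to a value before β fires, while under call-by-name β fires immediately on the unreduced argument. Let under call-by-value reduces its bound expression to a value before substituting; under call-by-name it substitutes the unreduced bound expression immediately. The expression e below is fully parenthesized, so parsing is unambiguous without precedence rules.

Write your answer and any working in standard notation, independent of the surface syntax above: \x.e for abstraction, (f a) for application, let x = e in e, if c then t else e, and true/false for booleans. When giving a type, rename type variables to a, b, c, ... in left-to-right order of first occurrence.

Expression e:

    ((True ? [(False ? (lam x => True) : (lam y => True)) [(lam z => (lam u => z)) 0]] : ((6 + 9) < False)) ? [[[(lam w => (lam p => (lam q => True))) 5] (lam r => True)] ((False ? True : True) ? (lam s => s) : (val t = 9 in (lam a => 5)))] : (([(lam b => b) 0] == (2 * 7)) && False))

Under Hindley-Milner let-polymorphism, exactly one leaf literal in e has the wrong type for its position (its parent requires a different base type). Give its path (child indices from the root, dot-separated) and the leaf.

Answer: 0.2.1 : false

Working:
  unify Bool ~ Bool
  unify Bool ~ Bool
\x._ : a -> Bool
\y._ : b -> Bool
  unify a -> Bool ~ b -> Bool
  unify a ~ b
  unify Bool ~ Bool
z : c
\u._ : d -> c
\z._ : c -> d -> c
  unify c -> d -> c ~ Int -> e
  unify c ~ Int
  unify d -> Int ~ e
_ _ : d -> Int
  unify b -> Bool ~ (d -> Int) -> f
  unify b ~ d -> Int
  unify Bool ~ f
_ _ : Bool
  unify Int ~ Int
  unify Int ~ Int
  unify Int ~ Int
  unify Bool ~ Int
  FAIL: mismatch Bool ~ Int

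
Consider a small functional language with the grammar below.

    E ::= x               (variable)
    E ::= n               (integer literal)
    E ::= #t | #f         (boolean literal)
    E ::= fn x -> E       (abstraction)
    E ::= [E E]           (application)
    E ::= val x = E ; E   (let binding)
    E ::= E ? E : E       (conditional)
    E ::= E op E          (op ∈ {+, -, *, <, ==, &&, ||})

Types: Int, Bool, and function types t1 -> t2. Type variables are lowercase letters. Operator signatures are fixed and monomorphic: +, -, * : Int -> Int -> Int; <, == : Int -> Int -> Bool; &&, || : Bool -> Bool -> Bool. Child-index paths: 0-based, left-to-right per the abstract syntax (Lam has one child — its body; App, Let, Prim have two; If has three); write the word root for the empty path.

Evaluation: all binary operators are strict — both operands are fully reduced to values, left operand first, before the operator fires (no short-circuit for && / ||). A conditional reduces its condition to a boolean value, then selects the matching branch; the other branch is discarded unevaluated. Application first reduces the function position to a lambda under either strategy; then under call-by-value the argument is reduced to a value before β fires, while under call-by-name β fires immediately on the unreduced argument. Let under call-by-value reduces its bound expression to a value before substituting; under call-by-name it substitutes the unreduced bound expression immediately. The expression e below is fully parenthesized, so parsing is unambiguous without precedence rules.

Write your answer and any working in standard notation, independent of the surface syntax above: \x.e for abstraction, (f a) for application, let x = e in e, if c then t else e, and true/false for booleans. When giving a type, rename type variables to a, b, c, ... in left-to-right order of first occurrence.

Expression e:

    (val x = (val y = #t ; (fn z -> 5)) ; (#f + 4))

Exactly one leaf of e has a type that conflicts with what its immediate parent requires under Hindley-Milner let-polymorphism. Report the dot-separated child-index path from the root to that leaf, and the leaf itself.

Answer: 1.0 : false

Trace:
let y : Bool
\z._ : a -> Int
let x : forall. a -> Int
  unify Bool ~ Int
  FAIL: mismatch Bool ~ Int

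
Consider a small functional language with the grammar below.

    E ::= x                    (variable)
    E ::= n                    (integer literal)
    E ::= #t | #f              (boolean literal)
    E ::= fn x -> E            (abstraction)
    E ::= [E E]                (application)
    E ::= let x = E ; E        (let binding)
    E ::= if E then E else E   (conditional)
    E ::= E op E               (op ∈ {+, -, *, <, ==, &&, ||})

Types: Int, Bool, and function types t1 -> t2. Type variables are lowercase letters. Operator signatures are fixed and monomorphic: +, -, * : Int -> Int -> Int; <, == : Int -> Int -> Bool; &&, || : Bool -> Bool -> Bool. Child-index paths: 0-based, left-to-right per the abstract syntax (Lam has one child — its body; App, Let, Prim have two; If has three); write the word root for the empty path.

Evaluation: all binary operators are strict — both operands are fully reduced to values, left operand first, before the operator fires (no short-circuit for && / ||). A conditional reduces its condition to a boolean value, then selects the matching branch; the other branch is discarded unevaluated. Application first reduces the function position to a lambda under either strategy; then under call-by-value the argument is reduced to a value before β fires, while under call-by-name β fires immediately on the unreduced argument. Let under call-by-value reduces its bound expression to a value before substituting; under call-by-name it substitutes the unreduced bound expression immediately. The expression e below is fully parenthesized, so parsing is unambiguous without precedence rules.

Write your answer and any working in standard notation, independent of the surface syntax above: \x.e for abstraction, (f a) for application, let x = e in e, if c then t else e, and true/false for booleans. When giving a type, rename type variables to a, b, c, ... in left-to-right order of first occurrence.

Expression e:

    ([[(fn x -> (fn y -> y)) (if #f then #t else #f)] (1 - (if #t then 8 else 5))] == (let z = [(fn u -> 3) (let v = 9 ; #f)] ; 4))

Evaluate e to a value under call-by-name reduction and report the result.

Answer: false

Trace:
step 0: ((((\x.(\y.y)) (if false then true else false)) (1 - (if true then 8 else 5))) == (let z = ((\u.3) (let v = 9 in false)) in 4))
step 1: [beta@0.0] (((\y.y) (1 - (if true then 8 else 5))) == (let z = ((\u.3) (let v = 9 in false)) in 4))
step 2: [beta@0] ((1 - (if true then 8 else 5)) == (let z = ((\u.3) (let v = 9 in false)) in 4))
step 3: [if@0.1] ((1 - 8) == (let z = ((\u.3) (let v = 9 in false)) in 4))
step 4: [delta@0] (-7 == (let z = ((\u.3) (let v = 9 in false)) in 4))
step 5: [let@1] (-7 == 4)
step 6: [delta@root] false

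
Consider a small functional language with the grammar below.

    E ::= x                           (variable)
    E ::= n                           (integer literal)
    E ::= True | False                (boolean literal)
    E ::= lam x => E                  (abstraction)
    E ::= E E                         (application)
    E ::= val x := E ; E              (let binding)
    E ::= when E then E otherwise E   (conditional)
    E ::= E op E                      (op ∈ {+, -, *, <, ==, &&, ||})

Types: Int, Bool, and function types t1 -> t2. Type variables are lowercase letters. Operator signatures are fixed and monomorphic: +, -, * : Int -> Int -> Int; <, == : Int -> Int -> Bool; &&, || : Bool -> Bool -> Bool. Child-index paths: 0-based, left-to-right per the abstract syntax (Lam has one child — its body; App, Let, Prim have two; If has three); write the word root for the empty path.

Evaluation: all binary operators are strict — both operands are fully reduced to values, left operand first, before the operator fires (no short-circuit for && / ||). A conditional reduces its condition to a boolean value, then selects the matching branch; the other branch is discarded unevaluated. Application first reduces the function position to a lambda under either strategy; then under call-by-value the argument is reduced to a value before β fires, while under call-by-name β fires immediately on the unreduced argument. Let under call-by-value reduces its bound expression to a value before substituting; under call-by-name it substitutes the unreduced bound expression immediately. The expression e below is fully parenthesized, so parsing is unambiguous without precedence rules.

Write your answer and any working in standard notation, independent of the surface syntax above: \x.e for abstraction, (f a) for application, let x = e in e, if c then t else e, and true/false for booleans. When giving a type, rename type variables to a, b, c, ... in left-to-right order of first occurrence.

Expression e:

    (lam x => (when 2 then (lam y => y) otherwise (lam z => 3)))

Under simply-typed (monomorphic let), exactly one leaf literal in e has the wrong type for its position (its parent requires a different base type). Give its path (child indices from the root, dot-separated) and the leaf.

Answer: 0.0 : 2

Working:
  unify Int ~ Bool
  FAIL: mismatch Int ~ Bool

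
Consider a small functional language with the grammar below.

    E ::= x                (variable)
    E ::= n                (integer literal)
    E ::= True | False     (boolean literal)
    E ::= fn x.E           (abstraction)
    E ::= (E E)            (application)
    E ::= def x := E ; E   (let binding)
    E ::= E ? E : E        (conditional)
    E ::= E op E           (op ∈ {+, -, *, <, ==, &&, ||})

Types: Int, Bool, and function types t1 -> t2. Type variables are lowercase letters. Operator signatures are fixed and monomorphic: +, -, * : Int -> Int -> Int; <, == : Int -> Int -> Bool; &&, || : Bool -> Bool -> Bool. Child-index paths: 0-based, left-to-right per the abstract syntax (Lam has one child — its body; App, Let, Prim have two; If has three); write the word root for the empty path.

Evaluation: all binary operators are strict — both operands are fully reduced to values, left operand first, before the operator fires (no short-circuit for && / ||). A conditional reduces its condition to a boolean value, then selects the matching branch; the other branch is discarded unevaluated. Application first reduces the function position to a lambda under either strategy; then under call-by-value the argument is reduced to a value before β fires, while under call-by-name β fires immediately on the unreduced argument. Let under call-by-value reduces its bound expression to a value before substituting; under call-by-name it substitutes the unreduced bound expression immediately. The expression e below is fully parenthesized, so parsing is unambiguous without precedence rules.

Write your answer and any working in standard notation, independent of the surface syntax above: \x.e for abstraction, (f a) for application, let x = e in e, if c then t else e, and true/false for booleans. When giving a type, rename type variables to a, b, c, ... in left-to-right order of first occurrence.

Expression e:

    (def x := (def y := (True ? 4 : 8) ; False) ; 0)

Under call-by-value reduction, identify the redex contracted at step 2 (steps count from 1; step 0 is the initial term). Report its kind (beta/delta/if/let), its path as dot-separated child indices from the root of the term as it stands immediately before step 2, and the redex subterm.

Answer: let at 0 : (let y = 4 in false)

Working:
step 0: (let x = (let y = (if true then 4 else 8) in false) in 0)
step 1: [if@0.0] (let x = (let y = 4 in false) in 0)
step 2: [let@0] (let x = false in 0)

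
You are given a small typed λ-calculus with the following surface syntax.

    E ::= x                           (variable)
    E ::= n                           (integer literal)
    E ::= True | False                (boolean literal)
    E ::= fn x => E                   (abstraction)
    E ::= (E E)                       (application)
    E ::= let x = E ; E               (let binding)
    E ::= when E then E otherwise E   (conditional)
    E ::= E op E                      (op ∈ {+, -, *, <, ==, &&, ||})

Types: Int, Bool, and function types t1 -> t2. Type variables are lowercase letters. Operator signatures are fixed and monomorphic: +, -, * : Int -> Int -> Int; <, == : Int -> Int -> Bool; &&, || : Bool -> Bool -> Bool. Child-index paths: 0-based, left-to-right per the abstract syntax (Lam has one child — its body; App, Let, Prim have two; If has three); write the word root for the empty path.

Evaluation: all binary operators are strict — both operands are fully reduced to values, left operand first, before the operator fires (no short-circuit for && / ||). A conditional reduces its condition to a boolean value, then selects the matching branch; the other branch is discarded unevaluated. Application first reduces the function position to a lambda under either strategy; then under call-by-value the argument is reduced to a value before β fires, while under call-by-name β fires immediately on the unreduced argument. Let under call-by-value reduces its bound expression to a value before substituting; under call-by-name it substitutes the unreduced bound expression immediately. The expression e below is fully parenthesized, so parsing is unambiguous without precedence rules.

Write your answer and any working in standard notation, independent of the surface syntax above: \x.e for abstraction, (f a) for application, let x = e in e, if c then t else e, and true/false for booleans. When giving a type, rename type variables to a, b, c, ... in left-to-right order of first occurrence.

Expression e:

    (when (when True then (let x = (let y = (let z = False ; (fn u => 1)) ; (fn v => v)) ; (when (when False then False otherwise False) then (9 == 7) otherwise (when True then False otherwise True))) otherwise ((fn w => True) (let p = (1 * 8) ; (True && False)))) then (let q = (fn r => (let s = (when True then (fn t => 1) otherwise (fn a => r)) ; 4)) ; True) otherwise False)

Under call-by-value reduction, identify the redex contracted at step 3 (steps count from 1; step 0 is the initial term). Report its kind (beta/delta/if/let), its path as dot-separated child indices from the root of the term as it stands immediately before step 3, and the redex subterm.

Working:
step 0: (if (if true then (let x = (let y = (let z = false in (\u.1)) in (\v.v)) in (if (if false then false else false) then (9 == 7) else (if true then false else true))) else ((\w.true) (let p = (1 * 8) in (true && false)))) then (let q = (\r.(let s = (if true then (\t.1) else (\a.r)) in 4)) in true) else false)
step 1: [if@0] (if (let x = (let y = (let z = false in (\u.1)) in (\v.v)) in (if (if false then false else false) then (9 == 7) else (if true then false else true))) then (let q = (\r.(let s = (if true then (\t.1) else (\a.r)) in 4)) in true) else false)
step 2: [let@0.0.0] (if (let x = (let y = (\u.1) in (\v.v)) in (if (if false then false else false) then (9 == 7) else (if true then false else true))) then (let q = (\r.(let s = (if true then (\t.1) else (\a.r)) in 4)) in true) else false)
step 3: [let@0.0] (if (let x = (\v.v) in (if (if false then false else false) then (9 == 7) else (if true then false else true))) then (let q = (\r.(let s = (if true then (\t.1) else (\a.r)) in 4)) in true) else false)

Answer: let at 0.0 : (let y = (\u.1) in (\v.v))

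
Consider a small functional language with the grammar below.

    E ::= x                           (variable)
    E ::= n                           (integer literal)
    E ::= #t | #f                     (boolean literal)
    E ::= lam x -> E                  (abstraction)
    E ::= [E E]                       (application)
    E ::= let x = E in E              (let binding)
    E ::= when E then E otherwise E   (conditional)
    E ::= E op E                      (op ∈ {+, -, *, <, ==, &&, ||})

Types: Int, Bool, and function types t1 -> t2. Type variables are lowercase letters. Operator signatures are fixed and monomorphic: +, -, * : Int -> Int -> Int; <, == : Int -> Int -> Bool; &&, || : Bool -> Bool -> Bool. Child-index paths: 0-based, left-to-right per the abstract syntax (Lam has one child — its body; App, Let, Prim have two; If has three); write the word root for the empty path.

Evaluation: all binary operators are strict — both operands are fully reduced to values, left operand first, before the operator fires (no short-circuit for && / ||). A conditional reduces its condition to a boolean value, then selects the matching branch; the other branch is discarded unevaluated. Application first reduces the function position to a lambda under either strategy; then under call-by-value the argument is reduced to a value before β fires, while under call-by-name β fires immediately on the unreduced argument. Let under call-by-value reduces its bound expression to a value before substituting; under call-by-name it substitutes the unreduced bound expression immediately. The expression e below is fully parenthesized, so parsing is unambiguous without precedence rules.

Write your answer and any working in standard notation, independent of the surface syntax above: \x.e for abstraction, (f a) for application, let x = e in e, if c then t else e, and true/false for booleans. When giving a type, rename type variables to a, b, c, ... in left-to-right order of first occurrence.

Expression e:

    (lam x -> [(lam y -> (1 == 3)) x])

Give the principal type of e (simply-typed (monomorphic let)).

Trace:
  unify Int ~ Int
  unify Int ~ Int
\y._ : b -> Bool
x : a
  unify b -> Bool ~ a -> c
  unify b ~ a
  unify Bool ~ c
_ _ : Bool
\x._ : a -> Bool

Answer: a -> Bool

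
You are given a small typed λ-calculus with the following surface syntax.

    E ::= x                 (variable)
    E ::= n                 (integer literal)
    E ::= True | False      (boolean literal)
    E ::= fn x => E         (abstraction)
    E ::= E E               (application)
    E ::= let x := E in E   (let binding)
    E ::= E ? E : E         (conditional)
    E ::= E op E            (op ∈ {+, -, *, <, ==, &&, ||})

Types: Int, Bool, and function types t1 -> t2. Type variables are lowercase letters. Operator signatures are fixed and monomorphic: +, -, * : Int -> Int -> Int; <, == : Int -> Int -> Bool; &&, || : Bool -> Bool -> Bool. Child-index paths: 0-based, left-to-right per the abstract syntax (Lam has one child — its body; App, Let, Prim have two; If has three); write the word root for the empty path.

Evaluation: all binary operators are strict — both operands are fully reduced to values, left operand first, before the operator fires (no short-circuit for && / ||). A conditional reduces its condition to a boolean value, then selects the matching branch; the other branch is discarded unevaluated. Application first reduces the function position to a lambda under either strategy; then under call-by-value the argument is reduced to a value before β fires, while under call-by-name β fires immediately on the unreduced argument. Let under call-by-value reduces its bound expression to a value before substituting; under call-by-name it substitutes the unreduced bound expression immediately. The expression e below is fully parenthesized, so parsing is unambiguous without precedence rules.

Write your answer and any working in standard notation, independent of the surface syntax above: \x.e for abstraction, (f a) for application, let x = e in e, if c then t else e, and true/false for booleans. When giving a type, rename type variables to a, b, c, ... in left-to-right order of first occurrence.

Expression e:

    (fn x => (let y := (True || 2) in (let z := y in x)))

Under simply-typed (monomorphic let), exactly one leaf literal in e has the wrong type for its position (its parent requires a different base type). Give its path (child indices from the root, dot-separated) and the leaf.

Derivation:
  unify Bool ~ Bool
  unify Int ~ Bool
  FAIL: mismatch Int ~ Bool

Answer: 0.0.1 : 2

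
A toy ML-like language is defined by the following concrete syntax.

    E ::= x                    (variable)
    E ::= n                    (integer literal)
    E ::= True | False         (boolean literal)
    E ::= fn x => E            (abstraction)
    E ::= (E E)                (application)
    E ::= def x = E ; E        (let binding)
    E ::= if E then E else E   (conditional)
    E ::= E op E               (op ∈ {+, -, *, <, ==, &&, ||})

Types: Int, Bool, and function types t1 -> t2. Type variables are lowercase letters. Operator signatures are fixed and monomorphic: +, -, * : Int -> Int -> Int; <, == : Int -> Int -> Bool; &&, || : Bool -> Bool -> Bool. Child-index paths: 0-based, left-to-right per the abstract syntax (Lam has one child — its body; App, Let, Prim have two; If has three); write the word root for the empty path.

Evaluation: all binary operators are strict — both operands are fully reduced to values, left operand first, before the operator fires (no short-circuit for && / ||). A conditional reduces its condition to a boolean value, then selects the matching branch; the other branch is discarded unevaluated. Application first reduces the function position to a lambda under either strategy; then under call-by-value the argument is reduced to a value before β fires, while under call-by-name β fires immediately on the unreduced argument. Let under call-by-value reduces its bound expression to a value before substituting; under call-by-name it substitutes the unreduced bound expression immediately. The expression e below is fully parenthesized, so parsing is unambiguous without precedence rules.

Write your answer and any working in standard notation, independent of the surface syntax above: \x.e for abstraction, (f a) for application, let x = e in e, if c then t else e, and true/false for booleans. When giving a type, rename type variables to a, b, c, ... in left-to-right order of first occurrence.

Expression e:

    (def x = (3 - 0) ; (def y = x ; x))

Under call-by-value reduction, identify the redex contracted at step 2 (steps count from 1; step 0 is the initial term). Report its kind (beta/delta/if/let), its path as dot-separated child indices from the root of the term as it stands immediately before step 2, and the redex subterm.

Answer: let at root : (let x = 3 in (let y = x in x))

Derivation:
step 0: (let x = (3 - 0) in (let y = x in x))
step 1: [delta@0] (let x = 3 in (let y = x in x))
step 2: [let@root] (let y = 3 in 3)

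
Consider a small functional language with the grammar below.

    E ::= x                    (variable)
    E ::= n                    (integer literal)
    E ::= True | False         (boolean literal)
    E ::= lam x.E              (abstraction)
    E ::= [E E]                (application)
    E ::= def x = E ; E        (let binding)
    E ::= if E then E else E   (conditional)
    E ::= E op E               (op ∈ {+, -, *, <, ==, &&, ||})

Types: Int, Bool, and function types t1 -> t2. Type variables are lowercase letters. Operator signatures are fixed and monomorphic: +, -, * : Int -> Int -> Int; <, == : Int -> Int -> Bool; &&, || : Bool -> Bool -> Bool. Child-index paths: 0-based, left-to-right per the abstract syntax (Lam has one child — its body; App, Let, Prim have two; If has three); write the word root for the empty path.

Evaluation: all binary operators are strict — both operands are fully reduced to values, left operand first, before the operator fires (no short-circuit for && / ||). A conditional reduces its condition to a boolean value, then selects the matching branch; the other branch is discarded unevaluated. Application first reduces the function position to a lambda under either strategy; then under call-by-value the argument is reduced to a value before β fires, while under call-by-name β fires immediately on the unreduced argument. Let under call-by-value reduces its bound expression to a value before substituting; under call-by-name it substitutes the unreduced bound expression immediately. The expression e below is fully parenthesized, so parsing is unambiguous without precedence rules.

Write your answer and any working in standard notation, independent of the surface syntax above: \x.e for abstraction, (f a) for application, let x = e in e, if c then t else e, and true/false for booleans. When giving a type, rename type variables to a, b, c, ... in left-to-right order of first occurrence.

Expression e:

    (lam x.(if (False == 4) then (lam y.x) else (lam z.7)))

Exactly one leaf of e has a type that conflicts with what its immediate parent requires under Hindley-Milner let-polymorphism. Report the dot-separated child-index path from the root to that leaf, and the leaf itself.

Trace:
  unify Bool ~ Int
  FAIL: mismatch Bool ~ Int

Answer: 0.0.0 : false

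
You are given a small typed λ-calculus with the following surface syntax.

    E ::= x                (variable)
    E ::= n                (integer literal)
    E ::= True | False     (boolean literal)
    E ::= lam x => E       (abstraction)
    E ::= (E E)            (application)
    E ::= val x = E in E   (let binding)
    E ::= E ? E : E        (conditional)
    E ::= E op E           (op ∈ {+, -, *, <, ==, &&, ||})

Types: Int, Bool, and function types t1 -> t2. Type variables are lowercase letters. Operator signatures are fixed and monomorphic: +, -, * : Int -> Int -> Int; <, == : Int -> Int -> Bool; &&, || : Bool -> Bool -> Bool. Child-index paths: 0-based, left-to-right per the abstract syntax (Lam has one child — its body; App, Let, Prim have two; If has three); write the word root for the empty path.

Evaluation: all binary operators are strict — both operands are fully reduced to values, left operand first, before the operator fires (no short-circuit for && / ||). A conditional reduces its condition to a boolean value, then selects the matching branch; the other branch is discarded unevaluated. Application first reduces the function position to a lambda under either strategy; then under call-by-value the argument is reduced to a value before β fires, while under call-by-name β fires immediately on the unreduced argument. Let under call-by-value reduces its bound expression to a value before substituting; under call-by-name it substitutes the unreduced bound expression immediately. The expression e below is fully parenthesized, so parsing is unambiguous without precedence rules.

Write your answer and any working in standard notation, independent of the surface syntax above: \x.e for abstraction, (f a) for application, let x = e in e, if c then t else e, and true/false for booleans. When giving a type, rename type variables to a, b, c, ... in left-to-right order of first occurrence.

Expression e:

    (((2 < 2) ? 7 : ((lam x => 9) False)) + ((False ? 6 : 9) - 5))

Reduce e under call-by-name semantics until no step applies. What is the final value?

Trace:
step 0: ((if (2 < 2) then 7 else ((\x.9) false)) + ((if false then 6 else 9) - 5))
step 1: [delta@0.0] ((if false then 7 else ((\x.9) false)) + ((if false then 6 else 9) - 5))
step 2: [if@0] (((\x.9) false) + ((if false then 6 else 9) - 5))
step 3: [beta@0] (9 + ((if false then 6 else 9) - 5))
step 4: [if@1.0] (9 + (9 - 5))
step 5: [delta@1] (9 + 4)
step 6: [delta@root] 13

Answer: 13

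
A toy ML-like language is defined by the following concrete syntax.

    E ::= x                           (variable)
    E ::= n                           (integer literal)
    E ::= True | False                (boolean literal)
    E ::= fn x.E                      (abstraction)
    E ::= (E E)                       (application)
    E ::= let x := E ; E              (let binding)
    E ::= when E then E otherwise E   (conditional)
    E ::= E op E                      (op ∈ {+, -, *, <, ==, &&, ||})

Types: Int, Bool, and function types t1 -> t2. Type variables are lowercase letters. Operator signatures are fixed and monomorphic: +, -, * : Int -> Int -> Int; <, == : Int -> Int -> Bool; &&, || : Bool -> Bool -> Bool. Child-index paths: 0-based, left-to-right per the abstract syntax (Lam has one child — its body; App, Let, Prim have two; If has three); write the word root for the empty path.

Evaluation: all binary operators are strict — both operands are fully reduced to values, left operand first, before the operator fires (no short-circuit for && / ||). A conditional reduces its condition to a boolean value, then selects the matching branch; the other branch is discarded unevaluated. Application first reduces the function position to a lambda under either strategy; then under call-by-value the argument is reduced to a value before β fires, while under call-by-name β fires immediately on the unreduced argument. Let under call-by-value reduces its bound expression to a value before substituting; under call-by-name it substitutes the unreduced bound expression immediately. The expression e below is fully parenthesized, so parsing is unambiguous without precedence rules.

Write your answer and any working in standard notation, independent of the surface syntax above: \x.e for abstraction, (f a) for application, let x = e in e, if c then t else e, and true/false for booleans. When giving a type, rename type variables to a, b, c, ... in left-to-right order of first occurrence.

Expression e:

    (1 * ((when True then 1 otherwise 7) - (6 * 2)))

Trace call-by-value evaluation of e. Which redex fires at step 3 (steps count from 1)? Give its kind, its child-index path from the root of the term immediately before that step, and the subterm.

Answer: delta at 1 : (1 - 12)

Working:
step 0: (1 * ((if true then 1 else 7) - (6 * 2)))
step 1: [if@1.0] (1 * (1 - (6 * 2)))
step 2: [delta@1.1] (1 * (1 - 12))
step 3: [delta@1] (1 * -11)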